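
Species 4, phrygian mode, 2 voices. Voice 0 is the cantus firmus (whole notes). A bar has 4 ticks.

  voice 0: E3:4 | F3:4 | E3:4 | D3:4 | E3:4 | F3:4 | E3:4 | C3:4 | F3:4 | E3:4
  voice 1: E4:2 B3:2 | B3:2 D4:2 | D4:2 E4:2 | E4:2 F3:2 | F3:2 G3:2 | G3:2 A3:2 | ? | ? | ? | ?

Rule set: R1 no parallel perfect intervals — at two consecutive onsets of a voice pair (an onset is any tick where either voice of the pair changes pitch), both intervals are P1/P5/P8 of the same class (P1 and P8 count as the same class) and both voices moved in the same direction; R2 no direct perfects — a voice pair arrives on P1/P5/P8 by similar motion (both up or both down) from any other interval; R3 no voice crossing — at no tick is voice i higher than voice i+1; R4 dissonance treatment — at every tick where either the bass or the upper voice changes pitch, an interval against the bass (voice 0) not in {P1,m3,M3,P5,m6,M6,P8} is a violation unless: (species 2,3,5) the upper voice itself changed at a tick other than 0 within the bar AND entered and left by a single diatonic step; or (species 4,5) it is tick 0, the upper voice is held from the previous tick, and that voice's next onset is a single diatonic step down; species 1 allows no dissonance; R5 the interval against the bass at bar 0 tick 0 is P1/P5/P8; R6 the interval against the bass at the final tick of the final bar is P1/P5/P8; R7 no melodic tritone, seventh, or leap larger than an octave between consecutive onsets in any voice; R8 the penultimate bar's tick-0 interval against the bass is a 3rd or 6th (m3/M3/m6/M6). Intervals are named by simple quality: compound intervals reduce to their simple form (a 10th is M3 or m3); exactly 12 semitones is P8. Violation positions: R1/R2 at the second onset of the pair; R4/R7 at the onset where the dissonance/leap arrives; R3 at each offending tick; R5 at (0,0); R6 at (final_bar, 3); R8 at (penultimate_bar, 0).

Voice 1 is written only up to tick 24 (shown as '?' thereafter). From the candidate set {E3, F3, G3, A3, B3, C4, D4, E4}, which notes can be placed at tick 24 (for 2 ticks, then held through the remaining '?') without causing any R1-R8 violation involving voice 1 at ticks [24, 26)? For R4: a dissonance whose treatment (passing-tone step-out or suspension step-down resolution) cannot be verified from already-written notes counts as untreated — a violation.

E3: violates R2
F3: violates R4
G3: legal
A3: violates R4
B3: legal
C4: legal
D4: violates R4
E4: legal

{B3, C4, E4, G3}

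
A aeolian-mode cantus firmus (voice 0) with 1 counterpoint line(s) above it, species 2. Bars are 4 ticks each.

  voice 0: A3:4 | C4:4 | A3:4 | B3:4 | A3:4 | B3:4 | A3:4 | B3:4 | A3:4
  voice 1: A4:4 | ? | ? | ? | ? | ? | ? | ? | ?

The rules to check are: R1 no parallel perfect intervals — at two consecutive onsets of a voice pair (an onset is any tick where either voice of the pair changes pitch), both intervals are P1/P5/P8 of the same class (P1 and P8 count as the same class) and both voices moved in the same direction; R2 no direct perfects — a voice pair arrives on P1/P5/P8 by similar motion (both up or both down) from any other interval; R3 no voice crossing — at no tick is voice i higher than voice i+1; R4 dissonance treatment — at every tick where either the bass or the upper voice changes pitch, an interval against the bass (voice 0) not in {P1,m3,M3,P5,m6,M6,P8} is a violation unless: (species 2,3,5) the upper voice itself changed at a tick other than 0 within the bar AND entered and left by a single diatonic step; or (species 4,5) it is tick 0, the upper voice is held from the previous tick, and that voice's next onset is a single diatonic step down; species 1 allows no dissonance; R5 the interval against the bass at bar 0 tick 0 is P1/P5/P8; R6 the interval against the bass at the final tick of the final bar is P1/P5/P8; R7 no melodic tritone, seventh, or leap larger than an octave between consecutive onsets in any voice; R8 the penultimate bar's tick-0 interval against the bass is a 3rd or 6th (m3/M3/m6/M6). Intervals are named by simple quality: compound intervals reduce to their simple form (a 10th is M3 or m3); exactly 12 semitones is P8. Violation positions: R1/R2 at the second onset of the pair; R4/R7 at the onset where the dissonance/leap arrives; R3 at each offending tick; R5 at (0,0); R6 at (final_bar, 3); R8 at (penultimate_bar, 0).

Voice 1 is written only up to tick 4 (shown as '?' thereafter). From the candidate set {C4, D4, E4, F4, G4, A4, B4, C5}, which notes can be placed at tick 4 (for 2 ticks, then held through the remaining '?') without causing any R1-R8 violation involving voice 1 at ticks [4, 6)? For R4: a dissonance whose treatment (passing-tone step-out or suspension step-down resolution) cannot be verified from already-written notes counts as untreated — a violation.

C4: legal
D4: violates R4
E4: legal
F4: violates R4
G4: legal
A4: legal
B4: violates R4
C5: violates R1

{A4, C4, E4, G4}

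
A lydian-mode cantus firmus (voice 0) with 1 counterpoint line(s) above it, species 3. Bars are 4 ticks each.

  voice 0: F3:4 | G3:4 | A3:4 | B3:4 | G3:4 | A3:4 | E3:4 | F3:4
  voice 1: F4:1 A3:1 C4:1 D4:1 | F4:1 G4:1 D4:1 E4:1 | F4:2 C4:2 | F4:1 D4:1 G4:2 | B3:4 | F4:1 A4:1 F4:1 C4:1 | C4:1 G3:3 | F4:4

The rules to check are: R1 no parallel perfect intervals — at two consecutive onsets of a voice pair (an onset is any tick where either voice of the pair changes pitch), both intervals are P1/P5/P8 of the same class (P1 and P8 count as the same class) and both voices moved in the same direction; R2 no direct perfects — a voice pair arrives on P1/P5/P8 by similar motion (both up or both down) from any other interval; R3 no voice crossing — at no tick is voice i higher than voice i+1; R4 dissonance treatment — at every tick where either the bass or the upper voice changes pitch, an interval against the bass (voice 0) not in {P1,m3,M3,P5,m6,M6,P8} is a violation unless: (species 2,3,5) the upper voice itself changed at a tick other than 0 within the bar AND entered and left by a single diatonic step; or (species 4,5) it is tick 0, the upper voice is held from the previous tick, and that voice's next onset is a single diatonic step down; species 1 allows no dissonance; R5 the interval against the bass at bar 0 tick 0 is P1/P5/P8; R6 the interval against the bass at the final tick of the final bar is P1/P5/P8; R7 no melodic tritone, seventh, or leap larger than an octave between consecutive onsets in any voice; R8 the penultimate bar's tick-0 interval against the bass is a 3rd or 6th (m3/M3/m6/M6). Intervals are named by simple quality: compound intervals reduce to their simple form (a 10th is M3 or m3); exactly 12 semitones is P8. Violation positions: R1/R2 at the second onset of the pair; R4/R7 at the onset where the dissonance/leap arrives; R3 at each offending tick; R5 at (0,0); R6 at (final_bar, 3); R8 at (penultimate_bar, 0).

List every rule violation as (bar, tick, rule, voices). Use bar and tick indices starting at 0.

(1, 0, R4, (0, 1))
(3, 0, R4, (0, 1))
(5, 0, R7, (1,))
(7, 0, R2, (0, 1))
(7, 0, R7, (1,))

bar 0: v0=F3 v1=F4 downbeat P8
bar 1: v0=G3 v1=F4 downbeat m7
bar 2: v0=A3 v1=F4 downbeat m6
bar 3: v0=B3 v1=F4 downbeat TT
bar 4: v0=G3 v1=B3 downbeat M3
bar 5: v0=A3 v1=F4 downbeat m6
bar 6: v0=E3 v1=C4 downbeat m6
bar 7: v0=F3 v1=F4 downbeat P8
  -> R4 @ bar 1 tick 0 v(0, 1): G3/F4 m7 untreated
  -> R4 @ bar 3 tick 0 v(0, 1): B3/F4 TT untreated
  -> R7 @ bar 5 tick 0 v(1,): B3->F4 leap 6st
  -> R2 @ bar 7 tick 0 v(0, 1): E3/G3 m3 -> F3/F4 P8 similar
  -> R7 @ bar 7 tick 0 v(1,): G3->F4 leap 10st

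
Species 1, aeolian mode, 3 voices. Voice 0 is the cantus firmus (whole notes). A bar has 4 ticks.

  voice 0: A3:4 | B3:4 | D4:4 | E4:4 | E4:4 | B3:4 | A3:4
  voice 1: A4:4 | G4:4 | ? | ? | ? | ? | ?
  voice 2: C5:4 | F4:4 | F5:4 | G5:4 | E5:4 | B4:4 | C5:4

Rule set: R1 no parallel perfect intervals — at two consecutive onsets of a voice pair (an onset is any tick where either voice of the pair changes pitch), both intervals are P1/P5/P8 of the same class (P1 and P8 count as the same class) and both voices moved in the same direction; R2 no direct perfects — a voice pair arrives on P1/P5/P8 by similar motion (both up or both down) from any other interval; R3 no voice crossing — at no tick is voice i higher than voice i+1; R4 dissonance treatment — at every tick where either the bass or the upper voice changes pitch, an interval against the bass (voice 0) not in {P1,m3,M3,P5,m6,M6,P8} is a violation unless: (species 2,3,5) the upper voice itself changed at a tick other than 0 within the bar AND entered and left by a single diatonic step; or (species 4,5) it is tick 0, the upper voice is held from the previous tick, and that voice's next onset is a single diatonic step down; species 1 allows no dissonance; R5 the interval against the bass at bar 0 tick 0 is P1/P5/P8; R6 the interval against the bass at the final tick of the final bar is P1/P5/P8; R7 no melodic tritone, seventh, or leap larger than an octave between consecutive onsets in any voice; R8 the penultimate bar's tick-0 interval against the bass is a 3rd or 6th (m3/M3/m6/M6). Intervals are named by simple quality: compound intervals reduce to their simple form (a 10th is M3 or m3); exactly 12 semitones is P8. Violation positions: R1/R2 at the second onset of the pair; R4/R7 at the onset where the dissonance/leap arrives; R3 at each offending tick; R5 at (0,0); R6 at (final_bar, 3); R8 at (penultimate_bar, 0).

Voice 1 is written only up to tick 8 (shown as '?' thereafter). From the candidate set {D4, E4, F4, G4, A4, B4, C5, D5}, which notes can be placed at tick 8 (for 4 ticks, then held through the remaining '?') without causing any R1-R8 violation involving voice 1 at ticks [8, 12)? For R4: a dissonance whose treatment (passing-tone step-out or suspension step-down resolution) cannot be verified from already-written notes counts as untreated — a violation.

D4: legal
E4: violates R4
F4: legal
G4: violates R4
A4: violates R2
B4: legal
C5: violates R4
D5: violates R2

{B4, D4, F4}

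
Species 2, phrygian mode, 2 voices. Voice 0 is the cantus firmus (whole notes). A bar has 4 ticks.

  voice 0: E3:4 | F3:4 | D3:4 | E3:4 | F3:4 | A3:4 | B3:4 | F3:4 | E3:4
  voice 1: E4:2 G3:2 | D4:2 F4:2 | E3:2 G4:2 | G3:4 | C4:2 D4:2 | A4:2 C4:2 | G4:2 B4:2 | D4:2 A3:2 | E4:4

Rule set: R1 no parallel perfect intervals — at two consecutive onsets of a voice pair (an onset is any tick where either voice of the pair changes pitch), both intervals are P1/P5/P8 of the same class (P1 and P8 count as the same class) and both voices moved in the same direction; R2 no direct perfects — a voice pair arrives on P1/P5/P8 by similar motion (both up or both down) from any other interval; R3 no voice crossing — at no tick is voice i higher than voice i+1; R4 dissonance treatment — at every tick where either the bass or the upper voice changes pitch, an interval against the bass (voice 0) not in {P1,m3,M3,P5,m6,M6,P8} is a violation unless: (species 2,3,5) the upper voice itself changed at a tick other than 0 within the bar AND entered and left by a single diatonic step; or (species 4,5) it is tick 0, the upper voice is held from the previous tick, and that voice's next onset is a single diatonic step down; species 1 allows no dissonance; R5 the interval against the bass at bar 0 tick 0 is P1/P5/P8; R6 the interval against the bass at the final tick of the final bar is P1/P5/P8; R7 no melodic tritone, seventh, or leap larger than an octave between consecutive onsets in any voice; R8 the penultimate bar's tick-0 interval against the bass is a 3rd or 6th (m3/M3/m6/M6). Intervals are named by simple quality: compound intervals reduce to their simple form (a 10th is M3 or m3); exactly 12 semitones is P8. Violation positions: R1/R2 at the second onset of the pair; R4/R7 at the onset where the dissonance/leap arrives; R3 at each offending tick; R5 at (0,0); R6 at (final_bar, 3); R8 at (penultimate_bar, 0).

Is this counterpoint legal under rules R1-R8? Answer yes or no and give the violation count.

No (7 violations)

bar 0: v0=E3 v1=E4 (P8)
bar 1: v0=F3 v1=D4 (M6)
bar 2: v0=D3 v1=E3 (M2)
bar 3: v0=E3 v1=G3 (m3)
bar 4: v0=F3 v1=C4 (P5)
bar 5: v0=A3 v1=A4 (P8)
bar 6: v0=B3 v1=G4 (m6)
bar 7: v0=F3 v1=D4 (M6)
bar 8: v0=E3 v1=E4 (P8)
  R4 @ bar2.0: D3/E3 M2 untreated
  R7 @ bar2.0: F4->E3 leap 13st
  R4 @ bar2.2: D3/G4 P4 untreated
  R7 @ bar2.2: E3->G4 leap 15st
  R2 @ bar4.0: E3/G3 m3 -> F3/C4 P5 similar
  R2 @ bar5.0: F3/D4 M6 -> A3/A4 P8 similar
  R7 @ bar7.0: B3->F3 leap 6st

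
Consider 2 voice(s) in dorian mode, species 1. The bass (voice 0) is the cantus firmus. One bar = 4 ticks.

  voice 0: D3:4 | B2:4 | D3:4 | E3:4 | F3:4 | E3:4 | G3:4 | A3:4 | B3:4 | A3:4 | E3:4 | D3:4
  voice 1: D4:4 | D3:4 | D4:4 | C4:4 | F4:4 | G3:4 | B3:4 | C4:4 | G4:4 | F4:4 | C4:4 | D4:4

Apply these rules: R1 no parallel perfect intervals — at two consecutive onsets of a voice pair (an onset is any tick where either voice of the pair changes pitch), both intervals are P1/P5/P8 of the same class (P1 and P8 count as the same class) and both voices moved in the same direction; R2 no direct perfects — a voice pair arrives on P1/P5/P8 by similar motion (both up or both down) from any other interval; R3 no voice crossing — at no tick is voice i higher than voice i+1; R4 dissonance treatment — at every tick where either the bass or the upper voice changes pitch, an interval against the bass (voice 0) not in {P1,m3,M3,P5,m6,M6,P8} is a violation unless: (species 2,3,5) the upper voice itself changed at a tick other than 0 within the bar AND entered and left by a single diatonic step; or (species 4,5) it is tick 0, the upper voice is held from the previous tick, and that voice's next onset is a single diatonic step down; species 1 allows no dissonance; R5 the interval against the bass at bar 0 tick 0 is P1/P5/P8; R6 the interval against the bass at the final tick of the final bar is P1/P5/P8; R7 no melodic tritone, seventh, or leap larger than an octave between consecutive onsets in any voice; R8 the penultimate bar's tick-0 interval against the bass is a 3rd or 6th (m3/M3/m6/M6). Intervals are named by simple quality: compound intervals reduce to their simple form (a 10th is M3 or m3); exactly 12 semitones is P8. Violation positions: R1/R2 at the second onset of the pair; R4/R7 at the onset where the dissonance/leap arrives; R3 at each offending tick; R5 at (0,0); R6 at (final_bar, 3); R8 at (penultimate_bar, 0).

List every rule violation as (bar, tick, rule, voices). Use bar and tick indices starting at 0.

(2, 0, R2, (0, 1))
(4, 0, R2, (0, 1))
(5, 0, R7, (1,))

bar 0: v0=D3 v1=D4 downbeat P8
bar 1: v0=B2 v1=D3 downbeat m3
bar 2: v0=D3 v1=D4 downbeat P8
bar 3: v0=E3 v1=C4 downbeat m6
bar 4: v0=F3 v1=F4 downbeat P8
bar 5: v0=E3 v1=G3 downbeat m3
bar 6: v0=G3 v1=B3 downbeat M3
bar 7: v0=A3 v1=C4 downbeat m3
bar 8: v0=B3 v1=G4 downbeat m6
bar 9: v0=A3 v1=F4 downbeat m6
bar 10: v0=E3 v1=C4 downbeat m6
bar 11: v0=D3 v1=D4 downbeat P8
  -> R2 @ bar 2 tick 0 v(0, 1): B2/D3 m3 -> D3/D4 P8 similar
  -> R2 @ bar 4 tick 0 v(0, 1): E3/C4 m6 -> F3/F4 P8 similar
  -> R7 @ bar 5 tick 0 v(1,): F4->G3 leap 10st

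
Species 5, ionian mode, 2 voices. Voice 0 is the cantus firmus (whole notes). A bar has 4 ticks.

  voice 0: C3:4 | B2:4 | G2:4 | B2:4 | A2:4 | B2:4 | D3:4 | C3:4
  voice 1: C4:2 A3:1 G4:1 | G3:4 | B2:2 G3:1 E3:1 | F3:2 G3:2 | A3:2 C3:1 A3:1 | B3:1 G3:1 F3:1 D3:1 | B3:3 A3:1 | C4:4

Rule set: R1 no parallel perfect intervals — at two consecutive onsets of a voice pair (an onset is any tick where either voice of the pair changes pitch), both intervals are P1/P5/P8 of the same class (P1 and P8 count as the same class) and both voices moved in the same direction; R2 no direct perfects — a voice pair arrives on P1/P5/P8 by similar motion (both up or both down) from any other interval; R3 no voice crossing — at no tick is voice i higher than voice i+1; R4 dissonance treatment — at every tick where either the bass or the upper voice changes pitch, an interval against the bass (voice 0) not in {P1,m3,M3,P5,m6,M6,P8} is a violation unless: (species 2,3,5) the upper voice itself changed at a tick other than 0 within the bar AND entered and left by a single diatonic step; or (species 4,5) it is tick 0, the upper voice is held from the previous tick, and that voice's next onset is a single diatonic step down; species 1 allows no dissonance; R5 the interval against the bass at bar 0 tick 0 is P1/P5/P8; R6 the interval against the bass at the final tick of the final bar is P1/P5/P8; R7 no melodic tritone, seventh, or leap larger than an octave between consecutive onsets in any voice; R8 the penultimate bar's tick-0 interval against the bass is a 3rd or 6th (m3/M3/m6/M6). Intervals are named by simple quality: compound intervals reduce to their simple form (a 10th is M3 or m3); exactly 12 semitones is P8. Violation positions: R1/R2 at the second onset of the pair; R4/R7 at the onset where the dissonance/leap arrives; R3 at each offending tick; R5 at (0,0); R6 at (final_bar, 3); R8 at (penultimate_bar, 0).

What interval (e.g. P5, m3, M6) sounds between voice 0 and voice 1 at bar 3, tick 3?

m6

voice 0=B2 voice 1=G3 -> m6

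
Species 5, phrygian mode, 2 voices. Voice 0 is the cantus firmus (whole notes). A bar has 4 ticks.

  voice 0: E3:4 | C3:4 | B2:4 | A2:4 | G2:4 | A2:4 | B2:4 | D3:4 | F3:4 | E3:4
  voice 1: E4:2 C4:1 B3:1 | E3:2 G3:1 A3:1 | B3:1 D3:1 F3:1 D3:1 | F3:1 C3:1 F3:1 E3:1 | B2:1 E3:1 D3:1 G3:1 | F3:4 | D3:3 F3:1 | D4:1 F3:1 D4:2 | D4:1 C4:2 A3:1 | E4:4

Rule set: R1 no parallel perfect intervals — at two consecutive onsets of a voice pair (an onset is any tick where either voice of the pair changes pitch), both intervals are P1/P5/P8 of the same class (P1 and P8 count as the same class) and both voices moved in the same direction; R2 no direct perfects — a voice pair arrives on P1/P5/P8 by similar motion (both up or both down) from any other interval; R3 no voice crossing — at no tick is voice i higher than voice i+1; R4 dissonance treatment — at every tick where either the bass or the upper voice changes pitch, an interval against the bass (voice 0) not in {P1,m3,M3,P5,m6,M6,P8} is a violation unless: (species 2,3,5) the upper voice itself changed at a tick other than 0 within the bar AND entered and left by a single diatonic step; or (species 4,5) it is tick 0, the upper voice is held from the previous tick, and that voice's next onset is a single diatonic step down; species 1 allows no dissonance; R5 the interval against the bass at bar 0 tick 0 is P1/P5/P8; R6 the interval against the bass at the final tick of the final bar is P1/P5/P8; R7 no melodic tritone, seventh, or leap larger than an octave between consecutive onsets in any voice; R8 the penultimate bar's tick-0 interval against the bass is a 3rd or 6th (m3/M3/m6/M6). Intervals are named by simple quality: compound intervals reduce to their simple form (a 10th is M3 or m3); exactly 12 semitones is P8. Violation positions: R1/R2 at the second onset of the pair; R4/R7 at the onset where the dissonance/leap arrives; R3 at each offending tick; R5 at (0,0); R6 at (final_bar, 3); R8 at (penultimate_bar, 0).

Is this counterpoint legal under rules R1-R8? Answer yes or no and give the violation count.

bar 0: v0=E3 v1=E4 (P8)
bar 1: v0=C3 v1=E3 (M3)
bar 2: v0=B2 v1=B3 (P8)
bar 3: v0=A2 v1=F3 (m6)
bar 4: v0=G2 v1=B2 (M3)
bar 5: v0=A2 v1=F3 (m6)
bar 6: v0=B2 v1=D3 (m3)
bar 7: v0=D3 v1=D4 (P8)
bar 8: v0=F3 v1=D4 (M6)
bar 9: v0=E3 v1=E4 (P8)
  R4 @ bar2.2: B2/F3 TT untreated
  R4 @ bar6.3: B2/F3 TT untreated
  R2 @ bar7.0: B2/F3 TT -> D3/D4 P8 similar

No (3 violations)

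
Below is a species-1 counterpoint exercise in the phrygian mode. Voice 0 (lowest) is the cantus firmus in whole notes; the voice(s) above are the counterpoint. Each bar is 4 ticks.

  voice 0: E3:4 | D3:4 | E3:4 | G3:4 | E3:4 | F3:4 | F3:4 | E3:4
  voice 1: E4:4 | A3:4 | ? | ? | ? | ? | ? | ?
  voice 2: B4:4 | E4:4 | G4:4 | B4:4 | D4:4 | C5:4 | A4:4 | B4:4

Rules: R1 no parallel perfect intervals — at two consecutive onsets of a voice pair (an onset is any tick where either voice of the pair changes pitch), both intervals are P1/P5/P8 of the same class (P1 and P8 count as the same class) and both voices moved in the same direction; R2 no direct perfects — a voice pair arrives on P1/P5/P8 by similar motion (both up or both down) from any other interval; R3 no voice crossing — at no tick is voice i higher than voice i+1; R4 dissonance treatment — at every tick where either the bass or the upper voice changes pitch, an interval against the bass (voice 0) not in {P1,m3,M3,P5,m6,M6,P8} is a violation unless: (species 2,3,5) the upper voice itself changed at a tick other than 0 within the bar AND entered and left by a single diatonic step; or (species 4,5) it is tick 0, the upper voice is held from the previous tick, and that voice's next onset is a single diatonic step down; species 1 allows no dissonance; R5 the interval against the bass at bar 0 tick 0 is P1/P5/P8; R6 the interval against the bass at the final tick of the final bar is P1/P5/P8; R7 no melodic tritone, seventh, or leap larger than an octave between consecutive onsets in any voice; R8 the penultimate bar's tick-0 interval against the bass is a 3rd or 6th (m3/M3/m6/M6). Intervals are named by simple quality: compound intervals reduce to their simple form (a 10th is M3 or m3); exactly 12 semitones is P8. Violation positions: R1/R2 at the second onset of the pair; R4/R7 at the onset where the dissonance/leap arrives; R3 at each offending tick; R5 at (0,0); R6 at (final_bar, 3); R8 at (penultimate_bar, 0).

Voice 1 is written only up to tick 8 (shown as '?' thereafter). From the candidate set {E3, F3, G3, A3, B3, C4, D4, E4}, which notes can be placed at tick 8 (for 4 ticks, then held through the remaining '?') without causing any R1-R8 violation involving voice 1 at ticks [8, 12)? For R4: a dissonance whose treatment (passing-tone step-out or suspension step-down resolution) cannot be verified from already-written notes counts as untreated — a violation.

{E3, G3}

E3: legal
F3: violates R4
G3: legal
A3: violates R4
B3: violates R1
C4: violates R1
D4: violates R4
E4: violates R2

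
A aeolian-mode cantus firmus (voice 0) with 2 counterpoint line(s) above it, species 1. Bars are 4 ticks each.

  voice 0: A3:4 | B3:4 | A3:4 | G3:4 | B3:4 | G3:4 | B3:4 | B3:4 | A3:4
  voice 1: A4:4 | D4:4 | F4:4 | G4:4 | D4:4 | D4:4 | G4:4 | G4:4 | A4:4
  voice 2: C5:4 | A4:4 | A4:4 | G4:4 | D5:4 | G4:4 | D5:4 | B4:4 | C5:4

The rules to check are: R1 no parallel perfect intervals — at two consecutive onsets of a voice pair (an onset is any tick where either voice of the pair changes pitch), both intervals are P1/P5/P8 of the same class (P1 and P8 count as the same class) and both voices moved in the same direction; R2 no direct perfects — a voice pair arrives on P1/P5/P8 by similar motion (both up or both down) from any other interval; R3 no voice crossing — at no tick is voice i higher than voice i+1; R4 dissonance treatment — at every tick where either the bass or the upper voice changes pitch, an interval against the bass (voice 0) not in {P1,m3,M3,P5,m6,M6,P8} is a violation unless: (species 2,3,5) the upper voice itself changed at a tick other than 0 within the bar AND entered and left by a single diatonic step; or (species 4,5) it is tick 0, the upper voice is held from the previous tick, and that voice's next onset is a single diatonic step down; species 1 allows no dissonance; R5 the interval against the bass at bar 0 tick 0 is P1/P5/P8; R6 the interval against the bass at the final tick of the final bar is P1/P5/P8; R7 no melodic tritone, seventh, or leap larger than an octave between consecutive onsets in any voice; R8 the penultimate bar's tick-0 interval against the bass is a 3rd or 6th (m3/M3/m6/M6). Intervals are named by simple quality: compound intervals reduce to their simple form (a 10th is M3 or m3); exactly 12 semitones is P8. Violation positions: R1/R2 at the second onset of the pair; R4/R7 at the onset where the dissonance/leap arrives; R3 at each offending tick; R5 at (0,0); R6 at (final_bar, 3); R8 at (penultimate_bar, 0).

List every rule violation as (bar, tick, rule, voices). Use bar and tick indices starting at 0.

(0, 0, R5, (0, 2))
(1, 0, R2, (1, 2))
(1, 0, R4, (0, 2))
(3, 0, R1, (0, 2))
(5, 0, R2, (0, 2))
(6, 0, R2, (1, 2))
(7, 0, R8, (0, 2))
(8, 3, R6, (0, 2))

bar 0: v0=A3 v1=A4 v2=C5 downbeat m3
bar 1: v0=B3 v1=D4 v2=A4 downbeat m7
bar 2: v0=A3 v1=F4 v2=A4 downbeat P8
bar 3: v0=G3 v1=G4 v2=G4 downbeat P8
bar 4: v0=B3 v1=D4 v2=D5 downbeat m3
bar 5: v0=G3 v1=D4 v2=G4 downbeat P8
bar 6: v0=B3 v1=G4 v2=D5 downbeat m3
bar 7: v0=B3 v1=G4 v2=B4 downbeat P8
bar 8: v0=A3 v1=A4 v2=C5 downbeat m3
  -> R5 @ bar 0 tick 0 v(0, 2): opens on m3
  -> R2 @ bar 1 tick 0 v(1, 2): A4/C5 m3 -> D4/A4 P5 similar
  -> R4 @ bar 1 tick 0 v(0, 2): B3/A4 m7 untreated
  -> R1 @ bar 3 tick 0 v(0, 2): A3/A4 P8 -> G3/G4 P8 similar
  -> R2 @ bar 5 tick 0 v(0, 2): B3/D5 m3 -> G3/G4 P8 similar
  -> R2 @ bar 6 tick 0 v(1, 2): D4/G4 P4 -> G4/D5 P5 similar
  -> R8 @ bar 7 tick 0 v(0, 2): penult P8 not 3rd/6th
  -> R6 @ bar 8 tick 3 v(0, 2): closes on m3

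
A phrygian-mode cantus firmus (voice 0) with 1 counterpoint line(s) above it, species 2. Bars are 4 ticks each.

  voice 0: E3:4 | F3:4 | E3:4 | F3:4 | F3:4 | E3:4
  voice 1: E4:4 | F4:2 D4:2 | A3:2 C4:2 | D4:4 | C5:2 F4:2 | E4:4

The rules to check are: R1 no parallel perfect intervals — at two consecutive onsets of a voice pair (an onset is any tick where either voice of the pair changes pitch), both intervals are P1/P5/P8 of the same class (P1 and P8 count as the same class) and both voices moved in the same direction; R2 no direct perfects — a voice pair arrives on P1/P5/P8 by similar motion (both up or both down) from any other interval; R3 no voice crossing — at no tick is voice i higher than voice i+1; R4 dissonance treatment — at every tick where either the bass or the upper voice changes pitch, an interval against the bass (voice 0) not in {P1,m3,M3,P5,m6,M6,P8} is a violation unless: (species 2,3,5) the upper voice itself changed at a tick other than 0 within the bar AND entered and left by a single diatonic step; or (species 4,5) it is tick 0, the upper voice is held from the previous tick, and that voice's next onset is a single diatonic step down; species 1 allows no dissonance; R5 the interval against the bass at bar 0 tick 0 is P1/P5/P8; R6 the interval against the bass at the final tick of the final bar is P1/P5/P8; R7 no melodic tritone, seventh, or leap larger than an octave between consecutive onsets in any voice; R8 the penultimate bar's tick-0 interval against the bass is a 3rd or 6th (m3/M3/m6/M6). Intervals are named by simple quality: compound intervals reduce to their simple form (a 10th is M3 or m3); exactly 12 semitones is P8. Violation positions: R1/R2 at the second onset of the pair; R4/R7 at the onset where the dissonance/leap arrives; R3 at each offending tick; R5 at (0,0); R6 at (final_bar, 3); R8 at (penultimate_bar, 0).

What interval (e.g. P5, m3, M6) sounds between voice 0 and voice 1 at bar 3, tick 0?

voice 0=F3 voice 1=D4 -> M6

M6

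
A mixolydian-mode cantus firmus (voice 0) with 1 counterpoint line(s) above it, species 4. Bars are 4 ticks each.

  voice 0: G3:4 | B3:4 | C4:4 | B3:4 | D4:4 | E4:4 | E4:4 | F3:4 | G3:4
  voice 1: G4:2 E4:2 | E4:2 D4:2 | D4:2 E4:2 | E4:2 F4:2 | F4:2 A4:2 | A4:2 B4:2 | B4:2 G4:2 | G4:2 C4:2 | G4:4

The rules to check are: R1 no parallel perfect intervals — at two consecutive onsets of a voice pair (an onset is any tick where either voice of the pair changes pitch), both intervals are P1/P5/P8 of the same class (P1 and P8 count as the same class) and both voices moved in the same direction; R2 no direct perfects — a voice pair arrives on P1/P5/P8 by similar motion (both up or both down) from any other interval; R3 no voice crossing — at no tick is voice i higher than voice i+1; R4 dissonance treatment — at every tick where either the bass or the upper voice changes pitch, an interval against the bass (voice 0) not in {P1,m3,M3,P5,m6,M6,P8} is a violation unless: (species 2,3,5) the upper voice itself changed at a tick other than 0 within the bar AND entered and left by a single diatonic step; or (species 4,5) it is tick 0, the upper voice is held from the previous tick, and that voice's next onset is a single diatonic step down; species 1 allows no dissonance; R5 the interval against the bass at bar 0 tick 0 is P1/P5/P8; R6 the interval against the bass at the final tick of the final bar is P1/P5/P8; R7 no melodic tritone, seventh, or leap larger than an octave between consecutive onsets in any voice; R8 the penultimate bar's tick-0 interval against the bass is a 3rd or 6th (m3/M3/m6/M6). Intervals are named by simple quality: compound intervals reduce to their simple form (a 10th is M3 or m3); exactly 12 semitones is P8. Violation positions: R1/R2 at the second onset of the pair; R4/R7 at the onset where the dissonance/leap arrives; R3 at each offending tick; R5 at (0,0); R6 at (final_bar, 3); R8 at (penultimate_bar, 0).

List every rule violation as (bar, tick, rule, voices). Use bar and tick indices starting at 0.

bar 0: v0=G3 v1=G4 downbeat P8
bar 1: v0=B3 v1=E4 downbeat P4
bar 2: v0=C4 v1=D4 downbeat M2
bar 3: v0=B3 v1=E4 downbeat P4
bar 4: v0=D4 v1=F4 downbeat m3
bar 5: v0=E4 v1=A4 downbeat P4
bar 6: v0=E4 v1=B4 downbeat P5
bar 7: v0=F3 v1=G4 downbeat M2
bar 8: v0=G3 v1=G4 downbeat P8
  -> R4 @ bar 2 tick 0 v(0, 1): C4/D4 M2 untreated
  -> R4 @ bar 3 tick 0 v(0, 1): B3/E4 P4 untreated
  -> R4 @ bar 3 tick 2 v(0, 1): B3/F4 TT untreated
  -> R4 @ bar 5 tick 0 v(0, 1): E4/A4 P4 untreated
  -> R4 @ bar 7 tick 0 v(0, 1): F3/G4 M2 untreated
  -> R7 @ bar 7 tick 0 v(0,): E4->F3 leap 11st
  -> R8 @ bar 7 tick 0 v(0, 1): penult M2 not 3rd/6th
  -> R2 @ bar 8 tick 0 v(0, 1): F3/C4 P5 -> G3/G4 P8 similar

(2, 0, R4, (0, 1))
(3, 0, R4, (0, 1))
(3, 2, R4, (0, 1))
(5, 0, R4, (0, 1))
(7, 0, R4, (0, 1))
(7, 0, R7, (0,))
(7, 0, R8, (0, 1))
(8, 0, R2, (0, 1))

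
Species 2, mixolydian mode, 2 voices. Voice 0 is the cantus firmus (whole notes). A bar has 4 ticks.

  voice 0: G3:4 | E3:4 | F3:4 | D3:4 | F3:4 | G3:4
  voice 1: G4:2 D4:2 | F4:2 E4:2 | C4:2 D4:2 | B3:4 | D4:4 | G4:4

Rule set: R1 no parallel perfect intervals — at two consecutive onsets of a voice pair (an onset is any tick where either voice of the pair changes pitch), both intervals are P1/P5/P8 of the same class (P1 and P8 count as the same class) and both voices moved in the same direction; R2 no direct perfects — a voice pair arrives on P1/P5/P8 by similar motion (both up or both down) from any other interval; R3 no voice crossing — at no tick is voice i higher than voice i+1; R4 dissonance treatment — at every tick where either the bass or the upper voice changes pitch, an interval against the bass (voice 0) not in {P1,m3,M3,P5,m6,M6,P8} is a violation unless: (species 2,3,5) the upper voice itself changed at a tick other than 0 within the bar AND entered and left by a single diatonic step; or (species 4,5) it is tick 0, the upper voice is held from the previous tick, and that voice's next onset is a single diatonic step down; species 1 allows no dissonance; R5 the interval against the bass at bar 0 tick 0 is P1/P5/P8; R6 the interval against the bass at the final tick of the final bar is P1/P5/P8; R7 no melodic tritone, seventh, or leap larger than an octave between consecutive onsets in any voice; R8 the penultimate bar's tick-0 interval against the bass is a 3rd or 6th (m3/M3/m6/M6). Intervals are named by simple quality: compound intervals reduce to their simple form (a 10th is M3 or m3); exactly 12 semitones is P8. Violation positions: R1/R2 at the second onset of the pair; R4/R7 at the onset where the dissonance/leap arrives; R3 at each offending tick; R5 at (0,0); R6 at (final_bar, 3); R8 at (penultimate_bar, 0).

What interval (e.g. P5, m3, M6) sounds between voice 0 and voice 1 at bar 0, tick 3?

voice 0=G3 voice 1=D4 -> P5

P5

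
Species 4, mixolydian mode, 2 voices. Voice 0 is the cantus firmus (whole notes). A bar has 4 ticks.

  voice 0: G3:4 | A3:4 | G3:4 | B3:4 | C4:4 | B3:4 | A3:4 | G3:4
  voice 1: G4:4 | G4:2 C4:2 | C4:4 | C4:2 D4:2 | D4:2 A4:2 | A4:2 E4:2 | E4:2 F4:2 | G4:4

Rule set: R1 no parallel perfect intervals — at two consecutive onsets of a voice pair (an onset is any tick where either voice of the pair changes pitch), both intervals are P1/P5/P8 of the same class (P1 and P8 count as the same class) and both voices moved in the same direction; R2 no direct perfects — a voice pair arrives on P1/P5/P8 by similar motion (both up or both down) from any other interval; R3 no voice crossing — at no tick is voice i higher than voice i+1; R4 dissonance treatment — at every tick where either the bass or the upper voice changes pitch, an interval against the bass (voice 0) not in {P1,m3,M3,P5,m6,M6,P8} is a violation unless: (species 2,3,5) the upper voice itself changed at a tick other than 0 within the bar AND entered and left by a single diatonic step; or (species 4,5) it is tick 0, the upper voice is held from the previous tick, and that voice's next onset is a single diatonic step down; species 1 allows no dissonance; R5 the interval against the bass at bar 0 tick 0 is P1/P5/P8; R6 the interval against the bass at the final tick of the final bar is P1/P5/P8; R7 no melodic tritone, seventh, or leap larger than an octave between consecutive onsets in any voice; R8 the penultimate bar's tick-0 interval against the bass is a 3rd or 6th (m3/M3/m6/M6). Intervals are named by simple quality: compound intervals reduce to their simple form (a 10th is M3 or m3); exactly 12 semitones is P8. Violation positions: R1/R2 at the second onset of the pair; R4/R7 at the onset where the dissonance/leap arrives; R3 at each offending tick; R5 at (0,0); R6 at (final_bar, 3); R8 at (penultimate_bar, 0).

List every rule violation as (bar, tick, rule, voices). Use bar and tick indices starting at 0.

bar 0: v0=G3 v1=G4 downbeat P8
bar 1: v0=A3 v1=G4 downbeat m7
bar 2: v0=G3 v1=C4 downbeat P4
bar 3: v0=B3 v1=C4 downbeat m2
bar 4: v0=C4 v1=D4 downbeat M2
bar 5: v0=B3 v1=A4 downbeat m7
bar 6: v0=A3 v1=E4 downbeat P5
bar 7: v0=G3 v1=G4 downbeat P8
  -> R4 @ bar 1 tick 0 v(0, 1): A3/G4 m7 untreated
  -> R4 @ bar 2 tick 0 v(0, 1): G3/C4 P4 untreated
  -> R4 @ bar 3 tick 0 v(0, 1): B3/C4 m2 untreated
  -> R4 @ bar 4 tick 0 v(0, 1): C4/D4 M2 untreated
  -> R4 @ bar 5 tick 0 v(0, 1): B3/A4 m7 untreated
  -> R4 @ bar 5 tick 2 v(0, 1): B3/E4 P4 untreated
  -> R8 @ bar 6 tick 0 v(0, 1): penult P5 not 3rd/6th

(1, 0, R4, (0, 1))
(2, 0, R4, (0, 1))
(3, 0, R4, (0, 1))
(4, 0, R4, (0, 1))
(5, 0, R4, (0, 1))
(5, 2, R4, (0, 1))
(6, 0, R8, (0, 1))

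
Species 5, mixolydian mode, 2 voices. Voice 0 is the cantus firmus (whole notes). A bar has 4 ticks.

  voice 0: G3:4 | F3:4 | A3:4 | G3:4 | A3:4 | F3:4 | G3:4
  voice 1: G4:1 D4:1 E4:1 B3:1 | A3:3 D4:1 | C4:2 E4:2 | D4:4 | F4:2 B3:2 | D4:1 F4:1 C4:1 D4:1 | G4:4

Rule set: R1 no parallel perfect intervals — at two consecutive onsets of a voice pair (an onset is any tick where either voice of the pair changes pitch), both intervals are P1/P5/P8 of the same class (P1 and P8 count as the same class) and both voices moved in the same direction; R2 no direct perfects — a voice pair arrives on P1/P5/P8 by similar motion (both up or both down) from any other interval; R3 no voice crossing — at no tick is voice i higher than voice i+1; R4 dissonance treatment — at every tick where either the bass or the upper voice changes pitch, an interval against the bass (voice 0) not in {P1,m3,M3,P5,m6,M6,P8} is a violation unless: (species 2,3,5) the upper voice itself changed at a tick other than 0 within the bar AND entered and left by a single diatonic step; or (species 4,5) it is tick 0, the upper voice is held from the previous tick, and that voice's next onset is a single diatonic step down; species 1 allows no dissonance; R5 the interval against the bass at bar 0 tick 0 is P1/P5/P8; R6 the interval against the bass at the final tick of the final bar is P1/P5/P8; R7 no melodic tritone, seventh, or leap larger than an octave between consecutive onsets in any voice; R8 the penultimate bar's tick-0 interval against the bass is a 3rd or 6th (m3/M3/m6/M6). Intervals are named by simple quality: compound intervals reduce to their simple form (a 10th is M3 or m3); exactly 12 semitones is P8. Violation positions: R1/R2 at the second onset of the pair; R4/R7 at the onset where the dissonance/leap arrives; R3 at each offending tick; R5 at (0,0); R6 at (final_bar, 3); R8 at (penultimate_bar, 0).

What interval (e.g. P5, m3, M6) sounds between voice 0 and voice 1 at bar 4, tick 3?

M2

voice 0=A3 voice 1=B3 -> M2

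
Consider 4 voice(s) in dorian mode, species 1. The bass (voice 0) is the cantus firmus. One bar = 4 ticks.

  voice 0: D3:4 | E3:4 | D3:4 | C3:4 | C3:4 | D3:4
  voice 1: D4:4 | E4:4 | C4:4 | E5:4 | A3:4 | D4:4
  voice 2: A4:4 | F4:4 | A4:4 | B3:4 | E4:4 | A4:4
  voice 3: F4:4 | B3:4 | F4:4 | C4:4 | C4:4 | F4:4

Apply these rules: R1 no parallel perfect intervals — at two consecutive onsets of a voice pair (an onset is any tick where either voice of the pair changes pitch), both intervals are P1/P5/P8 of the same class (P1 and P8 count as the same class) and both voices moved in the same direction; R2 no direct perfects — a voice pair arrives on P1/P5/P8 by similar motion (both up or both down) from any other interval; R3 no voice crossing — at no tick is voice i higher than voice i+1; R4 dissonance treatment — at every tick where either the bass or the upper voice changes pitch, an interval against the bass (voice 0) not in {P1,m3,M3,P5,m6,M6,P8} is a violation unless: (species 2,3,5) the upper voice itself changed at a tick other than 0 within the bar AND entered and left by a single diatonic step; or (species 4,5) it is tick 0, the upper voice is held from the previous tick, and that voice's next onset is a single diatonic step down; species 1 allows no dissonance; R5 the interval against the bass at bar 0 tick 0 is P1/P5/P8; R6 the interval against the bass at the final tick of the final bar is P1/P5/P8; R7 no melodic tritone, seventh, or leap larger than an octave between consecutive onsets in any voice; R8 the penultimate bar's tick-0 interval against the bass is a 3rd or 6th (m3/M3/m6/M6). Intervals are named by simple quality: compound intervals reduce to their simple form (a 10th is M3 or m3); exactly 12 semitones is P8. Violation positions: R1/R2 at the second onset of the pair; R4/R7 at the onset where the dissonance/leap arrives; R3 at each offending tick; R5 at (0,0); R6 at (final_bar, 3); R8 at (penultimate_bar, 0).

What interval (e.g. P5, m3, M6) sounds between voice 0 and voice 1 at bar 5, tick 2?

voice 0=D3 voice 1=D4 -> P8

P8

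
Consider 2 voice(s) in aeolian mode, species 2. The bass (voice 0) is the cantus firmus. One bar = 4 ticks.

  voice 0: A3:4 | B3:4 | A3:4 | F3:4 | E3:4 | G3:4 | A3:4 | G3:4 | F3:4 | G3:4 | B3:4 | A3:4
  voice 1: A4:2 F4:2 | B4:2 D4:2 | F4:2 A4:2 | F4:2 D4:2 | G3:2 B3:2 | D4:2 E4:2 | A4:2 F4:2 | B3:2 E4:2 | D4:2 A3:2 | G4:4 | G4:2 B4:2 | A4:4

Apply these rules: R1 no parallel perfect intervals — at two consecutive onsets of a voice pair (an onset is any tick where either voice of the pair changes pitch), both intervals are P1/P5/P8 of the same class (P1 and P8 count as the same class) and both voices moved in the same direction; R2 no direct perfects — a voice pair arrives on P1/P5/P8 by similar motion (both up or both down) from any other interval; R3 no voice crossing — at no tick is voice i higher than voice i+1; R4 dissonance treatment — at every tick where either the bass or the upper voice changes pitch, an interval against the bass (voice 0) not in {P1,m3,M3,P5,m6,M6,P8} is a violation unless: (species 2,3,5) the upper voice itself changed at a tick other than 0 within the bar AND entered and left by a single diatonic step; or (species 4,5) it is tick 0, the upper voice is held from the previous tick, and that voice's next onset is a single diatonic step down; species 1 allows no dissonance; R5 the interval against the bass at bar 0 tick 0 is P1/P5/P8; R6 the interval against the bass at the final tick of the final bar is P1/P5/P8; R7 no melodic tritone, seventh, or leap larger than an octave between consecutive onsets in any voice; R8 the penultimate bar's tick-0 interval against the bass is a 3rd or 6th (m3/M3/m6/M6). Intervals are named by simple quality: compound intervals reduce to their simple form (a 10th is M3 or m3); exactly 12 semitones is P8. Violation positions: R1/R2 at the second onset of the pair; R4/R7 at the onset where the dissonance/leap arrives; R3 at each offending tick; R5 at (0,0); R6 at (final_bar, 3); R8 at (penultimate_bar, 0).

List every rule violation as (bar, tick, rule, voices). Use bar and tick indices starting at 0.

(1, 0, R2, (0, 1))
(1, 0, R7, (1,))
(3, 0, R1, (0, 1))
(5, 0, R1, (0, 1))
(6, 0, R2, (0, 1))
(7, 0, R7, (1,))
(9, 0, R2, (0, 1))
(9, 0, R7, (1,))
(11, 0, R1, (0, 1))

bar 0: v0=A3 v1=A4 downbeat P8
bar 1: v0=B3 v1=B4 downbeat P8
bar 2: v0=A3 v1=F4 downbeat m6
bar 3: v0=F3 v1=F4 downbeat P8
bar 4: v0=E3 v1=G3 downbeat m3
bar 5: v0=G3 v1=D4 downbeat P5
bar 6: v0=A3 v1=A4 downbeat P8
bar 7: v0=G3 v1=B3 downbeat M3
bar 8: v0=F3 v1=D4 downbeat M6
bar 9: v0=G3 v1=G4 downbeat P8
bar 10: v0=B3 v1=G4 downbeat m6
bar 11: v0=A3 v1=A4 downbeat P8
  -> R2 @ bar 1 tick 0 v(0, 1): A3/F4 m6 -> B3/B4 P8 similar
  -> R7 @ bar 1 tick 0 v(1,): F4->B4 leap 6st
  -> R1 @ bar 3 tick 0 v(0, 1): A3/A4 P8 -> F3/F4 P8 similar
  -> R1 @ bar 5 tick 0 v(0, 1): E3/B3 P5 -> G3/D4 P5 similar
  -> R2 @ bar 6 tick 0 v(0, 1): G3/E4 M6 -> A3/A4 P8 similar
  -> R7 @ bar 7 tick 0 v(1,): F4->B3 leap 6st
  -> R2 @ bar 9 tick 0 v(0, 1): F3/A3 M3 -> G3/G4 P8 similar
  -> R7 @ bar 9 tick 0 v(1,): A3->G4 leap 10st
  -> R1 @ bar 11 tick 0 v(0, 1): B3/B4 P8 -> A3/A4 P8 similar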